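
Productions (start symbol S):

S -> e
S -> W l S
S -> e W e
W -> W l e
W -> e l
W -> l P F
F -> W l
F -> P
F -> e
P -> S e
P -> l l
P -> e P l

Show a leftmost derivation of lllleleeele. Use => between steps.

S => WlS   [S -> W l S]
WlS => lPFlS   [W -> l P F]
lPFlS => lSeFlS   [P -> S e]
lSeFlS => lWlSeFlS   [S -> W l S]
lWlSeFlS => llPFlSeFlS   [W -> l P F]
llPFlSeFlS => llllFlSeFlS   [P -> l l]
llllFlSeFlS => llllelSeFlS   [F -> e]
llllelSeFlS => lllleleeFlS   [S -> e]
lllleleeFlS => lllleleeelS   [F -> e]
lllleleeelS => lllleleeele   [S -> e]

S=>WlS=>lPFlS=>lSeFlS=>lWlSeFlS=>llPFlSeFlS=>llllFlSeFlS=>llllelSeFlS=>lllleleeFlS=>lllleleeelS=>lllleleeele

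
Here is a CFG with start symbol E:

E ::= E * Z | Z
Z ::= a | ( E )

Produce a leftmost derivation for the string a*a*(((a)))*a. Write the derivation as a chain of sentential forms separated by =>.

E => E*Z => E*Z*Z => E*Z*Z*Z => Z*Z*Z*Z => a*Z*Z*Z => a*a*Z*Z => a*a*(E)*Z => a*a*(Z)*Z => a*a*((E))*Z => a*a*((Z))*Z => a*a*(((E)))*Z => a*a*(((Z)))*Z => a*a*(((a)))*Z => a*a*(((a)))*a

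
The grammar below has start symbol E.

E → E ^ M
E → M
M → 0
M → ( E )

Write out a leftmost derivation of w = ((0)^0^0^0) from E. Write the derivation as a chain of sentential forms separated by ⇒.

E ⇒ M   [E → M]
M ⇒ (E)   [M → ( E )]
(E) ⇒ (E^M)   [E → E ^ M]
(E^M) ⇒ (E^M^M)   [E → E ^ M]
(E^M^M) ⇒ (E^M^M^M)   [E → E ^ M]
(E^M^M^M) ⇒ (M^M^M^M)   [E → M]
(M^M^M^M) ⇒ ((E)^M^M^M)   [M → ( E )]
((E)^M^M^M) ⇒ ((M)^M^M^M)   [E → M]
((M)^M^M^M) ⇒ ((0)^M^M^M)   [M → 0]
((0)^M^M^M) ⇒ ((0)^0^M^M)   [M → 0]
((0)^0^M^M) ⇒ ((0)^0^0^M)   [M → 0]
((0)^0^0^M) ⇒ ((0)^0^0^0)   [M → 0]

E ⇒ M ⇒ (E) ⇒ (E^M) ⇒ (E^M^M) ⇒ (E^M^M^M) ⇒ (M^M^M^M) ⇒ ((E)^M^M^M) ⇒ ((M)^M^M^M) ⇒ ((0)^M^M^M) ⇒ ((0)^0^M^M) ⇒ ((0)^0^0^M) ⇒ ((0)^0^0^0)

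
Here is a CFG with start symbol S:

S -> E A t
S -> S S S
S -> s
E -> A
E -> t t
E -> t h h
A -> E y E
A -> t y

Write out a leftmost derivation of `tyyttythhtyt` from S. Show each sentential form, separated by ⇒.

S ⇒ EAt   [S -> E A t]
EAt ⇒ AAt   [E -> A]
AAt ⇒ EyEAt   [A -> E y E]
EyEAt ⇒ AyEAt   [E -> A]
AyEAt ⇒ EyEyEAt   [A -> E y E]
EyEyEAt ⇒ AyEyEAt   [E -> A]
AyEyEAt ⇒ tyyEyEAt   [A -> t y]
tyyEyEAt ⇒ tyyttyEAt   [E -> t t]
tyyttyEAt ⇒ tyyttythhAt   [E -> t h h]
tyyttythhAt ⇒ tyyttythhtyt   [A -> t y]

S ⇒ EAt ⇒ AAt ⇒ EyEAt ⇒ AyEAt ⇒ EyEyEAt ⇒ AyEyEAt ⇒ tyyEyEAt ⇒ tyyttyEAt ⇒ tyyttythhAt ⇒ tyyttythhtyt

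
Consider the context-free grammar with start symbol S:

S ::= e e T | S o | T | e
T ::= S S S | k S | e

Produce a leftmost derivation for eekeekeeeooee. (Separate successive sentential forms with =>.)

S => eeT => eeSSS => eeSoSS => eeSooSS => eeTooSS => eekSooSS => eekeeTooSS => eekeekSooSS => eekeekeeTooSS => eekeekeeeooSS => eekeekeeeooeS => eekeekeeeooee

S => eeT   [S ::= e e T]
eeT => eeSSS   [T ::= S S S]
eeSSS => eeSoSS   [S ::= S o]
eeSoSS => eeSooSS   [S ::= S o]
eeSooSS => eeTooSS   [S ::= T]
eeTooSS => eekSooSS   [T ::= k S]
eekSooSS => eekeeTooSS   [S ::= e e T]
eekeeTooSS => eekeekSooSS   [T ::= k S]
eekeekSooSS => eekeekeeTooSS   [S ::= e e T]
eekeekeeTooSS => eekeekeeeooSS   [T ::= e]
eekeekeeeooSS => eekeekeeeooeS   [S ::= e]
eekeekeeeooeS => eekeekeeeooee   [S ::= e]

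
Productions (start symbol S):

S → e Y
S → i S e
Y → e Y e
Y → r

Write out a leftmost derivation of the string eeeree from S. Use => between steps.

S=>eY=>eeYe=>eeeYee=>eeeree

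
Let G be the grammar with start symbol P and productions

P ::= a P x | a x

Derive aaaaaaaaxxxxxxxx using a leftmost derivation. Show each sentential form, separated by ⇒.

P⇒aPx⇒aaPxx⇒aaaPxxx⇒aaaaPxxxx⇒aaaaaPxxxxx⇒aaaaaaPxxxxxx⇒aaaaaaaPxxxxxxx⇒aaaaaaaaxxxxxxxx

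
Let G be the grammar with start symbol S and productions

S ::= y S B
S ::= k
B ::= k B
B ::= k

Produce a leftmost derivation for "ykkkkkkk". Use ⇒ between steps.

S ⇒ ySB ⇒ ykB ⇒ ykkB ⇒ ykkkB ⇒ ykkkkB ⇒ ykkkkkB ⇒ ykkkkkkB ⇒ ykkkkkkk

S ⇒ ySB   [S ::= y S B]
ySB ⇒ ykB   [S ::= k]
ykB ⇒ ykkB   [B ::= k B]
ykkB ⇒ ykkkB   [B ::= k B]
ykkkB ⇒ ykkkkB   [B ::= k B]
ykkkkB ⇒ ykkkkkB   [B ::= k B]
ykkkkkB ⇒ ykkkkkkB   [B ::= k B]
ykkkkkkB ⇒ ykkkkkkk   [B ::= k]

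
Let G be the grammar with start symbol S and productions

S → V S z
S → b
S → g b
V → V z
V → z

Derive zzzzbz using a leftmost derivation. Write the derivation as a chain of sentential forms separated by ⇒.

S ⇒ VSz   [S → V S z]
VSz ⇒ VzSz   [V → V z]
VzSz ⇒ VzzSz   [V → V z]
VzzSz ⇒ VzzzSz   [V → V z]
VzzzSz ⇒ zzzzSz   [V → z]
zzzzSz ⇒ zzzzbz   [S → b]

S ⇒ VSz ⇒ VzSz ⇒ VzzSz ⇒ VzzzSz ⇒ zzzzSz ⇒ zzzzbz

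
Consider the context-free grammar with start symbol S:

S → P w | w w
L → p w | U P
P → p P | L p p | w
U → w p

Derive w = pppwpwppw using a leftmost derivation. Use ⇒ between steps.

S ⇒ Pw ⇒ pPw ⇒ ppPw ⇒ pppPw ⇒ pppLppw ⇒ pppUPppw ⇒ pppwpPppw ⇒ pppwpwppw

S ⇒ Pw   [S → P w]
Pw ⇒ pPw   [P → p P]
pPw ⇒ ppPw   [P → p P]
ppPw ⇒ pppPw   [P → p P]
pppPw ⇒ pppLppw   [P → L p p]
pppLppw ⇒ pppUPppw   [L → U P]
pppUPppw ⇒ pppwpPppw   [U → w p]
pppwpPppw ⇒ pppwpwppw   [P → w]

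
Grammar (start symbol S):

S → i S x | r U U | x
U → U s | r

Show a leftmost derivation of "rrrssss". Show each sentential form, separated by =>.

S => rUU => rrU => rrUs => rrUss => rrUsss => rrUssss => rrrssss

S => rUU   [S → r U U]
rUU => rrU   [U → r]
rrU => rrUs   [U → U s]
rrUs => rrUss   [U → U s]
rrUss => rrUsss   [U → U s]
rrUsss => rrUssss   [U → U s]
rrUssss => rrrssss   [U → r]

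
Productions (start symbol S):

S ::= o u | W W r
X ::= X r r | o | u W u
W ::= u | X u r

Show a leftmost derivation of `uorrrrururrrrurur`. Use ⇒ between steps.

S ⇒ WWr   [S ::= W W r]
WWr ⇒ XurWr   [W ::= X u r]
XurWr ⇒ XrrurWr   [X ::= X r r]
XrrurWr ⇒ XrrrrurWr   [X ::= X r r]
XrrrrurWr ⇒ uWurrrrurWr   [X ::= u W u]
uWurrrrurWr ⇒ uXururrrrurWr   [W ::= X u r]
uXururrrrurWr ⇒ uXrrururrrrurWr   [X ::= X r r]
uXrrururrrrurWr ⇒ uXrrrrururrrrurWr   [X ::= X r r]
uXrrrrururrrrurWr ⇒ uorrrrururrrrurWr   [X ::= o]
uorrrrururrrrurWr ⇒ uorrrrururrrrurur   [W ::= u]

S ⇒ WWr ⇒ XurWr ⇒ XrrurWr ⇒ XrrrrurWr ⇒ uWurrrrurWr ⇒ uXururrrrurWr ⇒ uXrrururrrrurWr ⇒ uXrrrrururrrrurWr ⇒ uorrrrururrrrurWr ⇒ uorrrrururrrrurur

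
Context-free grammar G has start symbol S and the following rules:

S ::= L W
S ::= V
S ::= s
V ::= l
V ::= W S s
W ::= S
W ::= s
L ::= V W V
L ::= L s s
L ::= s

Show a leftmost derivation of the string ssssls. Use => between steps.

S => LW   [S ::= L W]
LW => VWVW   [L ::= V W V]
VWVW => WSsWVW   [V ::= W S s]
WSsWVW => SSsWVW   [W ::= S]
SSsWVW => sSsWVW   [S ::= s]
sSsWVW => sssWVW   [S ::= s]
sssWVW => ssssVW   [W ::= s]
ssssVW => sssslW   [V ::= l]
sssslW => ssssls   [W ::= s]

S => LW => VWVW => WSsWVW => SSsWVW => sSsWVW => sssWVW => ssssVW => sssslW => ssssls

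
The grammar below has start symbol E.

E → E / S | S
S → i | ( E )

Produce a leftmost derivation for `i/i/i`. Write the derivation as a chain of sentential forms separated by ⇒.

E ⇒ E/S   [E → E / S]
E/S ⇒ E/S/S   [E → E / S]
E/S/S ⇒ S/S/S   [E → S]
S/S/S ⇒ i/S/S   [S → i]
i/S/S ⇒ i/i/S   [S → i]
i/i/S ⇒ i/i/i   [S → i]

E ⇒ E/S ⇒ E/S/S ⇒ S/S/S ⇒ i/S/S ⇒ i/i/S ⇒ i/i/i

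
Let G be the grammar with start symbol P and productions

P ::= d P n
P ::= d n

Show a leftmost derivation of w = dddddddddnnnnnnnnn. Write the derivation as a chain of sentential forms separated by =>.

P => dPn => ddPnn => dddPnnn => ddddPnnnn => dddddPnnnnn => ddddddPnnnnnn => dddddddPnnnnnnn => ddddddddPnnnnnnnn => dddddddddnnnnnnnnn

P => dPn   [P ::= d P n]
dPn => ddPnn   [P ::= d P n]
ddPnn => dddPnnn   [P ::= d P n]
dddPnnn => ddddPnnnn   [P ::= d P n]
ddddPnnnn => dddddPnnnnn   [P ::= d P n]
dddddPnnnnn => ddddddPnnnnnn   [P ::= d P n]
ddddddPnnnnnn => dddddddPnnnnnnn   [P ::= d P n]
dddddddPnnnnnnn => ddddddddPnnnnnnnn   [P ::= d P n]
ddddddddPnnnnnnnn => dddddddddnnnnnnnnn   [P ::= d n]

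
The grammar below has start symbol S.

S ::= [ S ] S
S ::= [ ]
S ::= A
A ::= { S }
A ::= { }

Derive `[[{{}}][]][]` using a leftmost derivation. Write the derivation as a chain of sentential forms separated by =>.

S => [S]S => [[S]S]S => [[A]S]S => [[{S}]S]S => [[{A}]S]S => [[{{}}]S]S => [[{{}}][]]S => [[{{}}][]][]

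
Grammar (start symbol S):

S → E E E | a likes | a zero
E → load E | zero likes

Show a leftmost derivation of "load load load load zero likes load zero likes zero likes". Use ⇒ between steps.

S ⇒ E E E   [S → E E E]
E E E ⇒ load E E E   [E → load E]
load E E E ⇒ load load E E E   [E → load E]
load load E E E ⇒ load load load E E E   [E → load E]
load load load E E E ⇒ load load load load E E E   [E → load E]
load load load load E E E ⇒ load load load load zero likes E E   [E → zero likes]
load load load load zero likes E E ⇒ load load load load zero likes load E E   [E → load E]
load load load load zero likes load E E ⇒ load load load load zero likes load zero likes E   [E → zero likes]
load load load load zero likes load zero likes E ⇒ load load load load zero likes load zero likes zero likes   [E → zero likes]

S ⇒ E E E ⇒ load E E E ⇒ load load E E E ⇒ load load load E E E ⇒ load load load load E E E ⇒ load load load load zero likes E E ⇒ load load load load zero likes load E E ⇒ load load load load zero likes load zero likes E ⇒ load load load load zero likes load zero likes zero likes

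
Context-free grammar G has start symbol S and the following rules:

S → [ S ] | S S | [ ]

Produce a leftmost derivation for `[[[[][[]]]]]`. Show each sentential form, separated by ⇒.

S ⇒ [S]   [S → [ S ]]
[S] ⇒ [[S]]   [S → [ S ]]
[[S]] ⇒ [[[S]]]   [S → [ S ]]
[[[S]]] ⇒ [[[SS]]]   [S → S S]
[[[SS]]] ⇒ [[[[]S]]]   [S → [ ]]
[[[[]S]]] ⇒ [[[[][S]]]]   [S → [ S ]]
[[[[][S]]]] ⇒ [[[[][[]]]]]   [S → [ ]]

S ⇒ [S] ⇒ [[S]] ⇒ [[[S]]] ⇒ [[[SS]]] ⇒ [[[[]S]]] ⇒ [[[[][S]]]] ⇒ [[[[][[]]]]]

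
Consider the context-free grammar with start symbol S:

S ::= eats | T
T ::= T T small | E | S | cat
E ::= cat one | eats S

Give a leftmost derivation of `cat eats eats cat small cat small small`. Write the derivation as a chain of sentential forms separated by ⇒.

S ⇒ T   [S ::= T]
T ⇒ T T small   [T ::= T T small]
T T small ⇒ cat T small   [T ::= cat]
cat T small ⇒ cat T T small small   [T ::= T T small]
cat T T small small ⇒ cat T T small T small small   [T ::= T T small]
cat T T small T small small ⇒ cat E T small T small small   [T ::= E]
cat E T small T small small ⇒ cat eats S T small T small small   [E ::= eats S]
cat eats S T small T small small ⇒ cat eats eats T small T small small   [S ::= eats]
cat eats eats T small T small small ⇒ cat eats eats cat small T small small   [T ::= cat]
cat eats eats cat small T small small ⇒ cat eats eats cat small cat small small   [T ::= cat]

S ⇒ T ⇒ T T small ⇒ cat T small ⇒ cat T T small small ⇒ cat T T small T small small ⇒ cat E T small T small small ⇒ cat eats S T small T small small ⇒ cat eats eats T small T small small ⇒ cat eats eats cat small T small small ⇒ cat eats eats cat small cat small small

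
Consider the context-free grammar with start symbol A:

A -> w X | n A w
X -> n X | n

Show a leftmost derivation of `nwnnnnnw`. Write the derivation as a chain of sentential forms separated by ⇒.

A⇒nAw⇒nwXw⇒nwnXw⇒nwnnXw⇒nwnnnXw⇒nwnnnnXw⇒nwnnnnnw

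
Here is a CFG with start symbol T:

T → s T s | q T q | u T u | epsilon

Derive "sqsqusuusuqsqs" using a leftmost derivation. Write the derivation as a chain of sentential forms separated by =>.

T => sTs => sqTqs => sqsTsqs => sqsqTqsqs => sqsquTuqsqs => sqsqusTsuqsqs => sqsqusuTusuqsqs => sqsqusuusuqsqs

T => sTs   [T → s T s]
sTs => sqTqs   [T → q T q]
sqTqs => sqsTsqs   [T → s T s]
sqsTsqs => sqsqTqsqs   [T → q T q]
sqsqTqsqs => sqsquTuqsqs   [T → u T u]
sqsquTuqsqs => sqsqusTsuqsqs   [T → s T s]
sqsqusTsuqsqs => sqsqusuTusuqsqs   [T → u T u]
sqsqusuTusuqsqs => sqsqusuusuqsqs   [T → epsilon]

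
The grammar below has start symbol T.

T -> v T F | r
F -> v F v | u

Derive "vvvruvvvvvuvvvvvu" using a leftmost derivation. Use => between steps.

T => vTF   [T -> v T F]
vTF => vvTFF   [T -> v T F]
vvTFF => vvvTFFF   [T -> v T F]
vvvTFFF => vvvrFFF   [T -> r]
vvvrFFF => vvvruFF   [F -> u]
vvvruFF => vvvruvFvF   [F -> v F v]
vvvruvFvF => vvvruvvFvvF   [F -> v F v]
vvvruvvFvvF => vvvruvvvFvvvF   [F -> v F v]
vvvruvvvFvvvF => vvvruvvvvFvvvvF   [F -> v F v]
vvvruvvvvFvvvvF => vvvruvvvvvFvvvvvF   [F -> v F v]
vvvruvvvvvFvvvvvF => vvvruvvvvvuvvvvvF   [F -> u]
vvvruvvvvvuvvvvvF => vvvruvvvvvuvvvvvu   [F -> u]

T => vTF => vvTFF => vvvTFFF => vvvrFFF => vvvruFF => vvvruvFvF => vvvruvvFvvF => vvvruvvvFvvvF => vvvruvvvvFvvvvF => vvvruvvvvvFvvvvvF => vvvruvvvvvuvvvvvF => vvvruvvvvvuvvvvvu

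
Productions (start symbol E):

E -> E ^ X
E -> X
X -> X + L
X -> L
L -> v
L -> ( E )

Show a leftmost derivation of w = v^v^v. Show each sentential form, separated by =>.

E => E^X   [E -> E ^ X]
E^X => E^X^X   [E -> E ^ X]
E^X^X => X^X^X   [E -> X]
X^X^X => L^X^X   [X -> L]
L^X^X => v^X^X   [L -> v]
v^X^X => v^L^X   [X -> L]
v^L^X => v^v^X   [L -> v]
v^v^X => v^v^L   [X -> L]
v^v^L => v^v^v   [L -> v]

E => E^X => E^X^X => X^X^X => L^X^X => v^X^X => v^L^X => v^v^X => v^v^L => v^v^v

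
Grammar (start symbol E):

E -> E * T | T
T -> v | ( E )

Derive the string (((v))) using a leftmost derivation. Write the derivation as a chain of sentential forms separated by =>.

E=>T=>(E)=>(T)=>((E))=>((T))=>(((E)))=>(((T)))=>(((v)))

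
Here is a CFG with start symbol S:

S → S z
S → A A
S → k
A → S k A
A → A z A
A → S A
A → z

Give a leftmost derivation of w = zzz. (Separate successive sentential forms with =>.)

S => Sz   [S → S z]
Sz => AAz   [S → A A]
AAz => zAz   [A → z]
zAz => zzz   [A → z]

S=>Sz=>AAz=>zAz=>zzz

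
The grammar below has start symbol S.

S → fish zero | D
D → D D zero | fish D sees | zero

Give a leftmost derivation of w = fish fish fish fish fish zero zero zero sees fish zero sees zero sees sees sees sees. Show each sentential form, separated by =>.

S => D => fish D sees => fish fish D sees sees => fish fish fish D sees sees sees => fish fish fish fish D sees sees sees sees => fish fish fish fish D D zero sees sees sees sees => fish fish fish fish fish D sees D zero sees sees sees sees => fish fish fish fish fish D D zero sees D zero sees sees sees sees => fish fish fish fish fish zero D zero sees D zero sees sees sees sees => fish fish fish fish fish zero zero zero sees D zero sees sees sees sees => fish fish fish fish fish zero zero zero sees fish D sees zero sees sees sees sees => fish fish fish fish fish zero zero zero sees fish zero sees zero sees sees sees sees

S => D   [S → D]
D => fish D sees   [D → fish D sees]
fish D sees => fish fish D sees sees   [D → fish D sees]
fish fish D sees sees => fish fish fish D sees sees sees   [D → fish D sees]
fish fish fish D sees sees sees => fish fish fish fish D sees sees sees sees   [D → fish D sees]
fish fish fish fish D sees sees sees sees => fish fish fish fish D D zero sees sees sees sees   [D → D D zero]
fish fish fish fish D D zero sees sees sees sees => fish fish fish fish fish D sees D zero sees sees sees sees   [D → fish D sees]
fish fish fish fish fish D sees D zero sees sees sees sees => fish fish fish fish fish D D zero sees D zero sees sees sees sees   [D → D D zero]
fish fish fish fish fish D D zero sees D zero sees sees sees sees => fish fish fish fish fish zero D zero sees D zero sees sees sees sees   [D → zero]
fish fish fish fish fish zero D zero sees D zero sees sees sees sees => fish fish fish fish fish zero zero zero sees D zero sees sees sees sees   [D → zero]
fish fish fish fish fish zero zero zero sees D zero sees sees sees sees => fish fish fish fish fish zero zero zero sees fish D sees zero sees sees sees sees   [D → fish D sees]
fish fish fish fish fish zero zero zero sees fish D sees zero sees sees sees sees => fish fish fish fish fish zero zero zero sees fish zero sees zero sees sees sees sees   [D → zero]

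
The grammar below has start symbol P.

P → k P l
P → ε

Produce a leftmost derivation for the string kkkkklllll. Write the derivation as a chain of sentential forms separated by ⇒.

P ⇒ kPl ⇒ kkPll ⇒ kkkPlll ⇒ kkkkPllll ⇒ kkkkkPlllll ⇒ kkkkklllll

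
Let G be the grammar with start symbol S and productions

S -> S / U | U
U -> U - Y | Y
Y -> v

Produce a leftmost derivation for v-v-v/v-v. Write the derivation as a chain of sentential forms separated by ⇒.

S ⇒ S/U ⇒ U/U ⇒ U-Y/U ⇒ U-Y-Y/U ⇒ Y-Y-Y/U ⇒ v-Y-Y/U ⇒ v-v-Y/U ⇒ v-v-v/U ⇒ v-v-v/U-Y ⇒ v-v-v/Y-Y ⇒ v-v-v/v-Y ⇒ v-v-v/v-v

S ⇒ S/U   [S -> S / U]
S/U ⇒ U/U   [S -> U]
U/U ⇒ U-Y/U   [U -> U - Y]
U-Y/U ⇒ U-Y-Y/U   [U -> U - Y]
U-Y-Y/U ⇒ Y-Y-Y/U   [U -> Y]
Y-Y-Y/U ⇒ v-Y-Y/U   [Y -> v]
v-Y-Y/U ⇒ v-v-Y/U   [Y -> v]
v-v-Y/U ⇒ v-v-v/U   [Y -> v]
v-v-v/U ⇒ v-v-v/U-Y   [U -> U - Y]
v-v-v/U-Y ⇒ v-v-v/Y-Y   [U -> Y]
v-v-v/Y-Y ⇒ v-v-v/v-Y   [Y -> v]
v-v-v/v-Y ⇒ v-v-v/v-v   [Y -> v]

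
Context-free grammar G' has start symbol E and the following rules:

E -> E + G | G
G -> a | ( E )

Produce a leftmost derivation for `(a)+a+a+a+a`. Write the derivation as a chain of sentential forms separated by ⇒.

E⇒E+G⇒E+G+G⇒E+G+G+G⇒E+G+G+G+G⇒G+G+G+G+G⇒(E)+G+G+G+G⇒(G)+G+G+G+G⇒(a)+G+G+G+G⇒(a)+a+G+G+G⇒(a)+a+a+G+G⇒(a)+a+a+a+G⇒(a)+a+a+a+a

E ⇒ E+G   [E -> E + G]
E+G ⇒ E+G+G   [E -> E + G]
E+G+G ⇒ E+G+G+G   [E -> E + G]
E+G+G+G ⇒ E+G+G+G+G   [E -> E + G]
E+G+G+G+G ⇒ G+G+G+G+G   [E -> G]
G+G+G+G+G ⇒ (E)+G+G+G+G   [G -> ( E )]
(E)+G+G+G+G ⇒ (G)+G+G+G+G   [E -> G]
(G)+G+G+G+G ⇒ (a)+G+G+G+G   [G -> a]
(a)+G+G+G+G ⇒ (a)+a+G+G+G   [G -> a]
(a)+a+G+G+G ⇒ (a)+a+a+G+G   [G -> a]
(a)+a+a+G+G ⇒ (a)+a+a+a+G   [G -> a]
(a)+a+a+a+G ⇒ (a)+a+a+a+a   [G -> a]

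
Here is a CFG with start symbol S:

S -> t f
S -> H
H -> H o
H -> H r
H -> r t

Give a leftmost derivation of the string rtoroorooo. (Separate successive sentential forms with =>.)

S => H => Ho => Hoo => Hooo => Hrooo => Horooo => Hoorooo => Hroorooo => Horoorooo => rtoroorooo

S => H   [S -> H]
H => Ho   [H -> H o]
Ho => Hoo   [H -> H o]
Hoo => Hooo   [H -> H o]
Hooo => Hrooo   [H -> H r]
Hrooo => Horooo   [H -> H o]
Horooo => Hoorooo   [H -> H o]
Hoorooo => Hroorooo   [H -> H r]
Hroorooo => Horoorooo   [H -> H o]
Horoorooo => rtoroorooo   [H -> r t]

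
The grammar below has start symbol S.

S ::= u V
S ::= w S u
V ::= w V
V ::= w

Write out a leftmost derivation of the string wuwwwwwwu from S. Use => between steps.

S=>wSu=>wuVu=>wuwVu=>wuwwVu=>wuwwwVu=>wuwwwwVu=>wuwwwwwVu=>wuwwwwwwu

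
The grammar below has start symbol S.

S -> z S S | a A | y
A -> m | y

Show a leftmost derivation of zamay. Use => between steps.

S => zSS => zaAS => zamS => zamaA => zamay

S => zSS   [S -> z S S]
zSS => zaAS   [S -> a A]
zaAS => zamS   [A -> m]
zamS => zamaA   [S -> a A]
zamaA => zamay   [A -> y]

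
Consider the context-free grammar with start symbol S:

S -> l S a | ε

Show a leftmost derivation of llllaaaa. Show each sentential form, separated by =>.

S => lSa   [S -> l S a]
lSa => llSaa   [S -> l S a]
llSaa => lllSaaa   [S -> l S a]
lllSaaa => llllSaaaa   [S -> l S a]
llllSaaaa => llllaaaa   [S -> ε]

S=>lSa=>llSaa=>lllSaaa=>llllSaaaa=>llllaaaa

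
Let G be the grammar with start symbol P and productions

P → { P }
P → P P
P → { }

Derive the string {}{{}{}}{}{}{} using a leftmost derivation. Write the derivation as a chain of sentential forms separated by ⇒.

P ⇒ PP   [P → P P]
PP ⇒ PPP   [P → P P]
PPP ⇒ PPPP   [P → P P]
PPPP ⇒ PPPPP   [P → P P]
PPPPP ⇒ {}PPPP   [P → { }]
{}PPPP ⇒ {}{P}PPP   [P → { P }]
{}{P}PPP ⇒ {}{PP}PPP   [P → P P]
{}{PP}PPP ⇒ {}{{}P}PPP   [P → { }]
{}{{}P}PPP ⇒ {}{{}{}}PPP   [P → { }]
{}{{}{}}PPP ⇒ {}{{}{}}{}PP   [P → { }]
{}{{}{}}{}PP ⇒ {}{{}{}}{}{}P   [P → { }]
{}{{}{}}{}{}P ⇒ {}{{}{}}{}{}{}   [P → { }]

P⇒PP⇒PPP⇒PPPP⇒PPPPP⇒{}PPPP⇒{}{P}PPP⇒{}{PP}PPP⇒{}{{}P}PPP⇒{}{{}{}}PPP⇒{}{{}{}}{}PP⇒{}{{}{}}{}{}P⇒{}{{}{}}{}{}{}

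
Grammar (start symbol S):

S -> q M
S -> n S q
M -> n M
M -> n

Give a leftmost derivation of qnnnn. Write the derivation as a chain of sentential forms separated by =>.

S => qM => qnM => qnnM => qnnnM => qnnnn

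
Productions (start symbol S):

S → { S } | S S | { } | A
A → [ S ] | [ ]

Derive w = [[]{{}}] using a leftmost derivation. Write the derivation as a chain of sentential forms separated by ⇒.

S ⇒ A   [S → A]
A ⇒ [S]   [A → [ S ]]
[S] ⇒ [SS]   [S → S S]
[SS] ⇒ [AS]   [S → A]
[AS] ⇒ [[]S]   [A → [ ]]
[[]S] ⇒ [[]{S}]   [S → { S }]
[[]{S}] ⇒ [[]{{}}]   [S → { }]

S⇒A⇒[S]⇒[SS]⇒[AS]⇒[[]S]⇒[[]{S}]⇒[[]{{}}]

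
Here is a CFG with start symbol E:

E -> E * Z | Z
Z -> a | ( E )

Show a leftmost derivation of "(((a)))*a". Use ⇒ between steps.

E ⇒ E*Z   [E -> E * Z]
E*Z ⇒ Z*Z   [E -> Z]
Z*Z ⇒ (E)*Z   [Z -> ( E )]
(E)*Z ⇒ (Z)*Z   [E -> Z]
(Z)*Z ⇒ ((E))*Z   [Z -> ( E )]
((E))*Z ⇒ ((Z))*Z   [E -> Z]
((Z))*Z ⇒ (((E)))*Z   [Z -> ( E )]
(((E)))*Z ⇒ (((Z)))*Z   [E -> Z]
(((Z)))*Z ⇒ (((a)))*Z   [Z -> a]
(((a)))*Z ⇒ (((a)))*a   [Z -> a]

E ⇒ E*Z ⇒ Z*Z ⇒ (E)*Z ⇒ (Z)*Z ⇒ ((E))*Z ⇒ ((Z))*Z ⇒ (((E)))*Z ⇒ (((Z)))*Z ⇒ (((a)))*Z ⇒ (((a)))*a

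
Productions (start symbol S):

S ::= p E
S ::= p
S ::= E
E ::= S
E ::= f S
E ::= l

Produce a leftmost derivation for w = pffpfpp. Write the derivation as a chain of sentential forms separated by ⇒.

S⇒pE⇒pfS⇒pfE⇒pffS⇒pffpE⇒pffpfS⇒pffpfpE⇒pffpfpS⇒pffpfpp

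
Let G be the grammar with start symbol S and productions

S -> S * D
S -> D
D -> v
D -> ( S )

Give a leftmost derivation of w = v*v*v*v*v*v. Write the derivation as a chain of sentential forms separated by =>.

S => S*D => S*D*D => S*D*D*D => S*D*D*D*D => S*D*D*D*D*D => D*D*D*D*D*D => v*D*D*D*D*D => v*v*D*D*D*D => v*v*v*D*D*D => v*v*v*v*D*D => v*v*v*v*v*D => v*v*v*v*v*v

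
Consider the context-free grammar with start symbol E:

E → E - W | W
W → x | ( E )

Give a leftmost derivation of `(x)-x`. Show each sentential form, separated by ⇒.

E ⇒ E-W   [E → E - W]
E-W ⇒ W-W   [E → W]
W-W ⇒ (E)-W   [W → ( E )]
(E)-W ⇒ (W)-W   [E → W]
(W)-W ⇒ (x)-W   [W → x]
(x)-W ⇒ (x)-x   [W → x]

E⇒E-W⇒W-W⇒(E)-W⇒(W)-W⇒(x)-W⇒(x)-x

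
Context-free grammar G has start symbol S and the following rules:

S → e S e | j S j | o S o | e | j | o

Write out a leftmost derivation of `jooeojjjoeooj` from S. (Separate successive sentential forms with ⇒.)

S ⇒ jSj   [S → j S j]
jSj ⇒ joSoj   [S → o S o]
joSoj ⇒ jooSooj   [S → o S o]
jooSooj ⇒ jooeSeooj   [S → e S e]
jooeSeooj ⇒ jooeoSoeooj   [S → o S o]
jooeoSoeooj ⇒ jooeojSjoeooj   [S → j S j]
jooeojSjoeooj ⇒ jooeojjjoeooj   [S → j]

S ⇒ jSj ⇒ joSoj ⇒ jooSooj ⇒ jooeSeooj ⇒ jooeoSoeooj ⇒ jooeojSjoeooj ⇒ jooeojjjoeooj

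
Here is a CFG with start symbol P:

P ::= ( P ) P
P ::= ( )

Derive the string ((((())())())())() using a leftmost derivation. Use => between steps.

P => (P)P => ((P)P)P => (((P)P)P)P => ((((P)P)P)P)P => ((((())P)P)P)P => ((((())())P)P)P => ((((())())())P)P => ((((())())())())P => ((((())())())())()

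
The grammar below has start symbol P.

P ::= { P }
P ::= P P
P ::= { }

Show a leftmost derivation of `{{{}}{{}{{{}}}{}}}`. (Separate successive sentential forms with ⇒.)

P ⇒ {P} ⇒ {PP} ⇒ {{P}P} ⇒ {{{}}P} ⇒ {{{}}{P}} ⇒ {{{}}{PP}} ⇒ {{{}}{PPP}} ⇒ {{{}}{{}PP}} ⇒ {{{}}{{}{P}P}} ⇒ {{{}}{{}{{P}}P}} ⇒ {{{}}{{}{{{}}}P}} ⇒ {{{}}{{}{{{}}}{}}}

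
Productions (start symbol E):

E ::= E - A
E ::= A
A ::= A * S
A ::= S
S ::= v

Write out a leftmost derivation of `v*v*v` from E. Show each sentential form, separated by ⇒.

E ⇒ A   [E ::= A]
A ⇒ A*S   [A ::= A * S]
A*S ⇒ A*S*S   [A ::= A * S]
A*S*S ⇒ S*S*S   [A ::= S]
S*S*S ⇒ v*S*S   [S ::= v]
v*S*S ⇒ v*v*S   [S ::= v]
v*v*S ⇒ v*v*v   [S ::= v]

E⇒A⇒A*S⇒A*S*S⇒S*S*S⇒v*S*S⇒v*v*S⇒v*v*v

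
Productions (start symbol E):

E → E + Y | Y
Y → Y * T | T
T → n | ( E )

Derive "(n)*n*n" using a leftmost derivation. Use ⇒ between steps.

E⇒Y⇒Y*T⇒Y*T*T⇒T*T*T⇒(E)*T*T⇒(Y)*T*T⇒(T)*T*T⇒(n)*T*T⇒(n)*n*T⇒(n)*n*n

E ⇒ Y   [E → Y]
Y ⇒ Y*T   [Y → Y * T]
Y*T ⇒ Y*T*T   [Y → Y * T]
Y*T*T ⇒ T*T*T   [Y → T]
T*T*T ⇒ (E)*T*T   [T → ( E )]
(E)*T*T ⇒ (Y)*T*T   [E → Y]
(Y)*T*T ⇒ (T)*T*T   [Y → T]
(T)*T*T ⇒ (n)*T*T   [T → n]
(n)*T*T ⇒ (n)*n*T   [T → n]
(n)*n*T ⇒ (n)*n*n   [T → n]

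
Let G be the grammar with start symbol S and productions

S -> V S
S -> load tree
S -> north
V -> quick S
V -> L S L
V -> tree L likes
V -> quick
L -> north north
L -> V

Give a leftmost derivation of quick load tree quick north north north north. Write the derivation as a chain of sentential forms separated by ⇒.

S ⇒ V S   [S -> V S]
V S ⇒ quick S S   [V -> quick S]
quick S S ⇒ quick load tree S   [S -> load tree]
quick load tree S ⇒ quick load tree V S   [S -> V S]
quick load tree V S ⇒ quick load tree L S L S   [V -> L S L]
quick load tree L S L S ⇒ quick load tree V S L S   [L -> V]
quick load tree V S L S ⇒ quick load tree quick S L S   [V -> quick]
quick load tree quick S L S ⇒ quick load tree quick north L S   [S -> north]
quick load tree quick north L S ⇒ quick load tree quick north north north S   [L -> north north]
quick load tree quick north north north S ⇒ quick load tree quick north north north north   [S -> north]

S ⇒ V S ⇒ quick S S ⇒ quick load tree S ⇒ quick load tree V S ⇒ quick load tree L S L S ⇒ quick load tree V S L S ⇒ quick load tree quick S L S ⇒ quick load tree quick north L S ⇒ quick load tree quick north north north S ⇒ quick load tree quick north north north north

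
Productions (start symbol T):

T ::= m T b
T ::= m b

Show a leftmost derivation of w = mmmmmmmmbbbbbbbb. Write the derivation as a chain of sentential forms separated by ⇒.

T⇒mTb⇒mmTbb⇒mmmTbbb⇒mmmmTbbbb⇒mmmmmTbbbbb⇒mmmmmmTbbbbbb⇒mmmmmmmTbbbbbbb⇒mmmmmmmmbbbbbbbb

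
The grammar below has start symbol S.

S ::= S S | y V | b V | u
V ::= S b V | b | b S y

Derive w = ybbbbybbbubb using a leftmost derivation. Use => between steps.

S => yV => ySbV => ySSbV => ybVSbV => ybbSySbV => ybbbVySbV => ybbbbySbV => ybbbbybVbV => ybbbbybbbV => ybbbbybbbSbV => ybbbbybbbubV => ybbbbybbbubb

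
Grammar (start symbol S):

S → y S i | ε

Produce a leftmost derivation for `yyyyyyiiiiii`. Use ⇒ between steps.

S ⇒ ySi   [S → y S i]
ySi ⇒ yySii   [S → y S i]
yySii ⇒ yyySiii   [S → y S i]
yyySiii ⇒ yyyySiiii   [S → y S i]
yyyySiiii ⇒ yyyyySiiiii   [S → y S i]
yyyyySiiiii ⇒ yyyyyySiiiiii   [S → y S i]
yyyyyySiiiiii ⇒ yyyyyyiiiiii   [S → ε]

S ⇒ ySi ⇒ yySii ⇒ yyySiii ⇒ yyyySiiii ⇒ yyyyySiiiii ⇒ yyyyyySiiiiii ⇒ yyyyyyiiiiii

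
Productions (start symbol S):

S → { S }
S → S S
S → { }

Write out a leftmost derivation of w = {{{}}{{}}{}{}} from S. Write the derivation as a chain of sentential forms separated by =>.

S => {S}   [S → { S }]
{S} => {SS}   [S → S S]
{SS} => {{S}S}   [S → { S }]
{{S}S} => {{{}}S}   [S → { }]
{{{}}S} => {{{}}SS}   [S → S S]
{{{}}SS} => {{{}}SSS}   [S → S S]
{{{}}SSS} => {{{}}{S}SS}   [S → { S }]
{{{}}{S}SS} => {{{}}{{}}SS}   [S → { }]
{{{}}{{}}SS} => {{{}}{{}}{}S}   [S → { }]
{{{}}{{}}{}S} => {{{}}{{}}{}{}}   [S → { }]

S => {S} => {SS} => {{S}S} => {{{}}S} => {{{}}SS} => {{{}}SSS} => {{{}}{S}SS} => {{{}}{{}}SS} => {{{}}{{}}{}S} => {{{}}{{}}{}{}}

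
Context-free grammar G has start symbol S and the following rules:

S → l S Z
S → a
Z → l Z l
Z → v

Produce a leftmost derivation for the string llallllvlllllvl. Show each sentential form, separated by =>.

S => lSZ   [S → l S Z]
lSZ => llSZZ   [S → l S Z]
llSZZ => llaZZ   [S → a]
llaZZ => llalZlZ   [Z → l Z l]
llalZlZ => llallZllZ   [Z → l Z l]
llallZllZ => llalllZlllZ   [Z → l Z l]
llalllZlllZ => llallllZllllZ   [Z → l Z l]
llallllZllllZ => llallllvllllZ   [Z → v]
llallllvllllZ => llallllvlllllZl   [Z → l Z l]
llallllvlllllZl => llallllvlllllvl   [Z → v]

S => lSZ => llSZZ => llaZZ => llalZlZ => llallZllZ => llalllZlllZ => llallllZllllZ => llallllvllllZ => llallllvlllllZl => llallllvlllllvl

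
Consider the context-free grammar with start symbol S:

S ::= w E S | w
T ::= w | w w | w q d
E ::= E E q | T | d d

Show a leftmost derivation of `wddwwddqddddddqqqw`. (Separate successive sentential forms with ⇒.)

S ⇒ wES   [S ::= w E S]
wES ⇒ wddS   [E ::= d d]
wddS ⇒ wddwES   [S ::= w E S]
wddwES ⇒ wddwEEqS   [E ::= E E q]
wddwEEqS ⇒ wddwEEqEqS   [E ::= E E q]
wddwEEqEqS ⇒ wddwTEqEqS   [E ::= T]
wddwTEqEqS ⇒ wddwwEqEqS   [T ::= w]
wddwwEqEqS ⇒ wddwwddqEqS   [E ::= d d]
wddwwddqEqS ⇒ wddwwddqEEqqS   [E ::= E E q]
wddwwddqEEqqS ⇒ wddwwddqddEqqS   [E ::= d d]
wddwwddqddEqqS ⇒ wddwwddqddEEqqqS   [E ::= E E q]
wddwwddqddEEqqqS ⇒ wddwwddqddddEqqqS   [E ::= d d]
wddwwddqddddEqqqS ⇒ wddwwddqddddddqqqS   [E ::= d d]
wddwwddqddddddqqqS ⇒ wddwwddqddddddqqqw   [S ::= w]

S ⇒ wES ⇒ wddS ⇒ wddwES ⇒ wddwEEqS ⇒ wddwEEqEqS ⇒ wddwTEqEqS ⇒ wddwwEqEqS ⇒ wddwwddqEqS ⇒ wddwwddqEEqqS ⇒ wddwwddqddEqqS ⇒ wddwwddqddEEqqqS ⇒ wddwwddqddddEqqqS ⇒ wddwwddqddddddqqqS ⇒ wddwwddqddddddqqqw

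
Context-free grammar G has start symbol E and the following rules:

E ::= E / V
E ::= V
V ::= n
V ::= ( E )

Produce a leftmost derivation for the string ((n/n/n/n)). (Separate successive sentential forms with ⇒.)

E ⇒ V   [E ::= V]
V ⇒ (E)   [V ::= ( E )]
(E) ⇒ (V)   [E ::= V]
(V) ⇒ ((E))   [V ::= ( E )]
((E)) ⇒ ((E/V))   [E ::= E / V]
((E/V)) ⇒ ((E/V/V))   [E ::= E / V]
((E/V/V)) ⇒ ((E/V/V/V))   [E ::= E / V]
((E/V/V/V)) ⇒ ((V/V/V/V))   [E ::= V]
((V/V/V/V)) ⇒ ((n/V/V/V))   [V ::= n]
((n/V/V/V)) ⇒ ((n/n/V/V))   [V ::= n]
((n/n/V/V)) ⇒ ((n/n/n/V))   [V ::= n]
((n/n/n/V)) ⇒ ((n/n/n/n))   [V ::= n]

E ⇒ V ⇒ (E) ⇒ (V) ⇒ ((E)) ⇒ ((E/V)) ⇒ ((E/V/V)) ⇒ ((E/V/V/V)) ⇒ ((V/V/V/V)) ⇒ ((n/V/V/V)) ⇒ ((n/n/V/V)) ⇒ ((n/n/n/V)) ⇒ ((n/n/n/n))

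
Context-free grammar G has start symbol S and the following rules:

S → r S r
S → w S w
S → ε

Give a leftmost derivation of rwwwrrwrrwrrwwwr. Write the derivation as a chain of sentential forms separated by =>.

S => rSr => rwSwr => rwwSwwr => rwwwSwwwr => rwwwrSrwwwr => rwwwrrSrrwwwr => rwwwrrwSwrrwwwr => rwwwrrwrSrwrrwwwr => rwwwrrwrrwrrwwwr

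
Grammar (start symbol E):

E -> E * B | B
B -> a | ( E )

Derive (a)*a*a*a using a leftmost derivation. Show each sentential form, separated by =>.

E=>E*B=>E*B*B=>E*B*B*B=>B*B*B*B=>(E)*B*B*B=>(B)*B*B*B=>(a)*B*B*B=>(a)*a*B*B=>(a)*a*a*B=>(a)*a*a*a

E => E*B   [E -> E * B]
E*B => E*B*B   [E -> E * B]
E*B*B => E*B*B*B   [E -> E * B]
E*B*B*B => B*B*B*B   [E -> B]
B*B*B*B => (E)*B*B*B   [B -> ( E )]
(E)*B*B*B => (B)*B*B*B   [E -> B]
(B)*B*B*B => (a)*B*B*B   [B -> a]
(a)*B*B*B => (a)*a*B*B   [B -> a]
(a)*a*B*B => (a)*a*a*B   [B -> a]
(a)*a*a*B => (a)*a*a*a   [B -> a]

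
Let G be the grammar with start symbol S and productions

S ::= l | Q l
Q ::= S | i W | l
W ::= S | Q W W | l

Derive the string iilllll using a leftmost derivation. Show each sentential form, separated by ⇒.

S ⇒ Ql ⇒ iWl ⇒ iQWWl ⇒ iSWWl ⇒ iQlWWl ⇒ iiWlWWl ⇒ iillWWl ⇒ iilllWl ⇒ iilllSl ⇒ iilllll

S ⇒ Ql   [S ::= Q l]
Ql ⇒ iWl   [Q ::= i W]
iWl ⇒ iQWWl   [W ::= Q W W]
iQWWl ⇒ iSWWl   [Q ::= S]
iSWWl ⇒ iQlWWl   [S ::= Q l]
iQlWWl ⇒ iiWlWWl   [Q ::= i W]
iiWlWWl ⇒ iillWWl   [W ::= l]
iillWWl ⇒ iilllWl   [W ::= l]
iilllWl ⇒ iilllSl   [W ::= S]
iilllSl ⇒ iilllll   [S ::= l]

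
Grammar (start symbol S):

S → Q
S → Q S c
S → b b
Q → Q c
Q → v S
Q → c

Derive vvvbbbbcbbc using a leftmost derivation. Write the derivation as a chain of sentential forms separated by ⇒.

S ⇒ QSc   [S → Q S c]
QSc ⇒ vSSc   [Q → v S]
vSSc ⇒ vQSc   [S → Q]
vQSc ⇒ vvSSc   [Q → v S]
vvSSc ⇒ vvQScSc   [S → Q S c]
vvQScSc ⇒ vvvSScSc   [Q → v S]
vvvSScSc ⇒ vvvbbScSc   [S → b b]
vvvbbScSc ⇒ vvvbbbbcSc   [S → b b]
vvvbbbbcSc ⇒ vvvbbbbcbbc   [S → b b]

S⇒QSc⇒vSSc⇒vQSc⇒vvSSc⇒vvQScSc⇒vvvSScSc⇒vvvbbScSc⇒vvvbbbbcSc⇒vvvbbbbcbbc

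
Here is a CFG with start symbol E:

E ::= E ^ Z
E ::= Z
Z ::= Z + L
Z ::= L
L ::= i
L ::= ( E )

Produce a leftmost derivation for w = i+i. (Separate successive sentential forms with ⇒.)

E⇒Z⇒Z+L⇒L+L⇒i+L⇒i+i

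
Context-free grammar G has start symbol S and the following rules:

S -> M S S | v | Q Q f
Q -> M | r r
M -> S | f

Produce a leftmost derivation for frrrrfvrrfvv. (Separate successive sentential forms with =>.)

S => MSS   [S -> M S S]
MSS => fSS   [M -> f]
fSS => fMSSS   [S -> M S S]
fMSSS => fSSSS   [M -> S]
fSSSS => fQQfSSS   [S -> Q Q f]
fQQfSSS => frrQfSSS   [Q -> r r]
frrQfSSS => frrrrfSSS   [Q -> r r]
frrrrfSSS => frrrrfQQfSS   [S -> Q Q f]
frrrrfQQfSS => frrrrfMQfSS   [Q -> M]
frrrrfMQfSS => frrrrfSQfSS   [M -> S]
frrrrfSQfSS => frrrrfvQfSS   [S -> v]
frrrrfvQfSS => frrrrfvrrfSS   [Q -> r r]
frrrrfvrrfSS => frrrrfvrrfvS   [S -> v]
frrrrfvrrfvS => frrrrfvrrfvv   [S -> v]

S => MSS => fSS => fMSSS => fSSSS => fQQfSSS => frrQfSSS => frrrrfSSS => frrrrfQQfSS => frrrrfMQfSS => frrrrfSQfSS => frrrrfvQfSS => frrrrfvrrfSS => frrrrfvrrfvS => frrrrfvrrfvv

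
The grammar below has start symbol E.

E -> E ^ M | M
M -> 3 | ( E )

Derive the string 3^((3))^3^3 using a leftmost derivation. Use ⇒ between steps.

E ⇒ E^M ⇒ E^M^M ⇒ E^M^M^M ⇒ M^M^M^M ⇒ 3^M^M^M ⇒ 3^(E)^M^M ⇒ 3^(M)^M^M ⇒ 3^((E))^M^M ⇒ 3^((M))^M^M ⇒ 3^((3))^M^M ⇒ 3^((3))^3^M ⇒ 3^((3))^3^3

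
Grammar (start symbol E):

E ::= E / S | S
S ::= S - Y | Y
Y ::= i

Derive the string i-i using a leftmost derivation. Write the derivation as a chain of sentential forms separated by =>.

E => S => S-Y => Y-Y => i-Y => i-i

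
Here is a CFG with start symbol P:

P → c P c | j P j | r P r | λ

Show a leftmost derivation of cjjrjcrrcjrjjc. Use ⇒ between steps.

P ⇒ cPc   [P → c P c]
cPc ⇒ cjPjc   [P → j P j]
cjPjc ⇒ cjjPjjc   [P → j P j]
cjjPjjc ⇒ cjjrPrjjc   [P → r P r]
cjjrPrjjc ⇒ cjjrjPjrjjc   [P → j P j]
cjjrjPjrjjc ⇒ cjjrjcPcjrjjc   [P → c P c]
cjjrjcPcjrjjc ⇒ cjjrjcrPrcjrjjc   [P → r P r]
cjjrjcrPrcjrjjc ⇒ cjjrjcrrcjrjjc   [P → λ]

P ⇒ cPc ⇒ cjPjc ⇒ cjjPjjc ⇒ cjjrPrjjc ⇒ cjjrjPjrjjc ⇒ cjjrjcPcjrjjc ⇒ cjjrjcrPrcjrjjc ⇒ cjjrjcrrcjrjjc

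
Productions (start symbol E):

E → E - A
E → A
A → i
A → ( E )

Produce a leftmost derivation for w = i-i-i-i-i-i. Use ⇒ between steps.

E ⇒ E-A ⇒ E-A-A ⇒ E-A-A-A ⇒ E-A-A-A-A ⇒ E-A-A-A-A-A ⇒ A-A-A-A-A-A ⇒ i-A-A-A-A-A ⇒ i-i-A-A-A-A ⇒ i-i-i-A-A-A ⇒ i-i-i-i-A-A ⇒ i-i-i-i-i-A ⇒ i-i-i-i-i-i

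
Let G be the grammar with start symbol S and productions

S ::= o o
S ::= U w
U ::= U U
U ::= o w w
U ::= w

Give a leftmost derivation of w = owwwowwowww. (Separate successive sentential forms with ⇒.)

S ⇒ Uw ⇒ UUw ⇒ UUUw ⇒ owwUUw ⇒ owwwUw ⇒ owwwUUw ⇒ owwwowwUw ⇒ owwwowwowww

S ⇒ Uw   [S ::= U w]
Uw ⇒ UUw   [U ::= U U]
UUw ⇒ UUUw   [U ::= U U]
UUUw ⇒ owwUUw   [U ::= o w w]
owwUUw ⇒ owwwUw   [U ::= w]
owwwUw ⇒ owwwUUw   [U ::= U U]
owwwUUw ⇒ owwwowwUw   [U ::= o w w]
owwwowwUw ⇒ owwwowwowww   [U ::= o w w]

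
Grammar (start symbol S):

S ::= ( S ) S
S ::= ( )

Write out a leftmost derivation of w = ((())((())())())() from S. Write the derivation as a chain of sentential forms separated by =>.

S => (S)S   [S ::= ( S ) S]
(S)S => ((S)S)S   [S ::= ( S ) S]
((S)S)S => ((())S)S   [S ::= ( )]
((())S)S => ((())(S)S)S   [S ::= ( S ) S]
((())(S)S)S => ((())((S)S)S)S   [S ::= ( S ) S]
((())((S)S)S)S => ((())((())S)S)S   [S ::= ( )]
((())((())S)S)S => ((())((())())S)S   [S ::= ( )]
((())((())())S)S => ((())((())())())S   [S ::= ( )]
((())((())())())S => ((())((())())())()   [S ::= ( )]

S=>(S)S=>((S)S)S=>((())S)S=>((())(S)S)S=>((())((S)S)S)S=>((())((())S)S)S=>((())((())())S)S=>((())((())())())S=>((())((())())())()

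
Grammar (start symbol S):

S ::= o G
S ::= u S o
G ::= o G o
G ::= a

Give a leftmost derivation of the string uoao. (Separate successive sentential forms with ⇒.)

S ⇒ uSo ⇒ uoGo ⇒ uoao

S ⇒ uSo   [S ::= u S o]
uSo ⇒ uoGo   [S ::= o G]
uoGo ⇒ uoao   [G ::= a]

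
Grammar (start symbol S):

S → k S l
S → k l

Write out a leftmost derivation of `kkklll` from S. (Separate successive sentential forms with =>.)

S => kSl => kkSll => kkklll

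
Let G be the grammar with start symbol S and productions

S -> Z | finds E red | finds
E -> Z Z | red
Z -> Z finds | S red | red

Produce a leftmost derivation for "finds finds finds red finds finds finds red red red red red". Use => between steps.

S => finds E red => finds Z Z red => finds S red Z red => finds finds E red red Z red => finds finds Z Z red red Z red => finds finds Z finds Z red red Z red => finds finds Z finds finds Z red red Z red => finds finds S red finds finds Z red red Z red => finds finds finds red finds finds Z red red Z red => finds finds finds red finds finds S red red red Z red => finds finds finds red finds finds finds red red red Z red => finds finds finds red finds finds finds red red red red red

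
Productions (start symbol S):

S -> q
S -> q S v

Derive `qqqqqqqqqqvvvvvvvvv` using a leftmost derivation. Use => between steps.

S => qSv   [S -> q S v]
qSv => qqSvv   [S -> q S v]
qqSvv => qqqSvvv   [S -> q S v]
qqqSvvv => qqqqSvvvv   [S -> q S v]
qqqqSvvvv => qqqqqSvvvvv   [S -> q S v]
qqqqqSvvvvv => qqqqqqSvvvvvv   [S -> q S v]
qqqqqqSvvvvvv => qqqqqqqSvvvvvvv   [S -> q S v]
qqqqqqqSvvvvvvv => qqqqqqqqSvvvvvvvv   [S -> q S v]
qqqqqqqqSvvvvvvvv => qqqqqqqqqSvvvvvvvvv   [S -> q S v]
qqqqqqqqqSvvvvvvvvv => qqqqqqqqqqvvvvvvvvv   [S -> q]

S=>qSv=>qqSvv=>qqqSvvv=>qqqqSvvvv=>qqqqqSvvvvv=>qqqqqqSvvvvvv=>qqqqqqqSvvvvvvv=>qqqqqqqqSvvvvvvvv=>qqqqqqqqqSvvvvvvvvv=>qqqqqqqqqqvvvvvvvvv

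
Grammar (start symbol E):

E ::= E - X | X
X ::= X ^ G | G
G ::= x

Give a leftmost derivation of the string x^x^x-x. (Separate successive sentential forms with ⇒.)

E ⇒ E-X ⇒ X-X ⇒ X^G-X ⇒ X^G^G-X ⇒ G^G^G-X ⇒ x^G^G-X ⇒ x^x^G-X ⇒ x^x^x-X ⇒ x^x^x-G ⇒ x^x^x-x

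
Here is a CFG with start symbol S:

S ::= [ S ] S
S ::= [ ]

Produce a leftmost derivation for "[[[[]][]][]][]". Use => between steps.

S => [S]S => [[S]S]S => [[[S]S]S]S => [[[[]]S]S]S => [[[[]][]]S]S => [[[[]][]][]]S => [[[[]][]][]][]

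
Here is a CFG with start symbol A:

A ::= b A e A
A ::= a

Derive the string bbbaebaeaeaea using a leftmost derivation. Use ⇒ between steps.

A ⇒ bAeA ⇒ bbAeAeA ⇒ bbbAeAeAeA ⇒ bbbaeAeAeA ⇒ bbbaebAeAeAeA ⇒ bbbaebaeAeAeA ⇒ bbbaebaeaeAeA ⇒ bbbaebaeaeaeA ⇒ bbbaebaeaeaea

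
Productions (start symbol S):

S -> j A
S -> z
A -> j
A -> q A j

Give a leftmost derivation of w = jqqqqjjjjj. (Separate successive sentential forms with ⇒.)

S ⇒ jA ⇒ jqAj ⇒ jqqAjj ⇒ jqqqAjjj ⇒ jqqqqAjjjj ⇒ jqqqqjjjjj

S ⇒ jA   [S -> j A]
jA ⇒ jqAj   [A -> q A j]
jqAj ⇒ jqqAjj   [A -> q A j]
jqqAjj ⇒ jqqqAjjj   [A -> q A j]
jqqqAjjj ⇒ jqqqqAjjjj   [A -> q A j]
jqqqqAjjjj ⇒ jqqqqjjjjj   [A -> j]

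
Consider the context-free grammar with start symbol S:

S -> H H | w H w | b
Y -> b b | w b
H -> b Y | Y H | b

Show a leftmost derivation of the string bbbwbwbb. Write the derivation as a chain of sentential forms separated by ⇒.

S ⇒ HH ⇒ bYH ⇒ bbbH ⇒ bbbYH ⇒ bbbwbH ⇒ bbbwbYH ⇒ bbbwbwbH ⇒ bbbwbwbb

S ⇒ HH   [S -> H H]
HH ⇒ bYH   [H -> b Y]
bYH ⇒ bbbH   [Y -> b b]
bbbH ⇒ bbbYH   [H -> Y H]
bbbYH ⇒ bbbwbH   [Y -> w b]
bbbwbH ⇒ bbbwbYH   [H -> Y H]
bbbwbYH ⇒ bbbwbwbH   [Y -> w b]
bbbwbwbH ⇒ bbbwbwbb   [H -> b]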